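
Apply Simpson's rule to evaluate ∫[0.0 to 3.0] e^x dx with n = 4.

f(x) = e^x
a = 0.0, b = 3.0, n = 4
h = (b - a)/n = 0.750000

Simpson's rule: (h/3)[f(x₀) + 4f(x₁) + 2f(x₂) + ... + f(xₙ)]

x_0 = 0.0000, f(x_0) = 1.000000, coefficient = 1
x_1 = 0.7500, f(x_1) = 2.117000, coefficient = 4
x_2 = 1.5000, f(x_2) = 4.481689, coefficient = 2
x_3 = 2.2500, f(x_3) = 9.487736, coefficient = 4
x_4 = 3.0000, f(x_4) = 20.085537, coefficient = 1

I ≈ (0.750000/3) × 76.467858 = 19.116965
Exact value: 19.085537
Error: 0.031428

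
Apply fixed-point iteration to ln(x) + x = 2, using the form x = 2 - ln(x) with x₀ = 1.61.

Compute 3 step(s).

Equation: ln(x) + x = 2
Fixed-point form: x = 2 - ln(x)
x₀ = 1.61

x_1 = g(1.610000) = 1.523766
x_2 = g(1.523766) = 1.578815
x_3 = g(1.578815) = 1.543325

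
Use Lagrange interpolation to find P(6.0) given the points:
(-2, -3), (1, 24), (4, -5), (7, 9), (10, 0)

Lagrange interpolation formula:
P(x) = Σ yᵢ × Lᵢ(x)
where Lᵢ(x) = Π_{j≠i} (x - xⱼ)/(xᵢ - xⱼ)

L_0(6.0) = (6.0 - 1)/(-2 - 1) × (6.0 - 4)/(-2 - 4) × (6.0 - 7)/(-2 - 7) × (6.0 - 10)/(-2 - 10) = 0.020576
L_1(6.0) = (6.0 - (-2))/(1 - (-2)) × (6.0 - 4)/(1 - 4) × (6.0 - 7)/(1 - 7) × (6.0 - 10)/(1 - 10) = -0.131687
L_2(6.0) = (6.0 - (-2))/(4 - (-2)) × (6.0 - 1)/(4 - 1) × (6.0 - 7)/(4 - 7) × (6.0 - 10)/(4 - 10) = 0.493827
L_3(6.0) = (6.0 - (-2))/(7 - (-2)) × (6.0 - 1)/(7 - 1) × (6.0 - 4)/(7 - 4) × (6.0 - 10)/(7 - 10) = 0.658436
L_4(6.0) = (6.0 - (-2))/(10 - (-2)) × (6.0 - 1)/(10 - 1) × (6.0 - 4)/(10 - 4) × (6.0 - 7)/(10 - 7) = -0.041152

P(6.0) = (-3)×L_0(6.0) + 24×L_1(6.0) + (-5)×L_2(6.0) + 9×L_3(6.0) + 0×L_4(6.0)
P(6.0) = 0.234568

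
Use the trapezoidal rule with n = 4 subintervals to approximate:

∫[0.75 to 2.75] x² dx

f(x) = x²
a = 0.75, b = 2.75, n = 4
h = (b - a)/n = 0.500000

Trapezoidal rule: (h/2)[f(x₀) + 2f(x₁) + 2f(x₂) + ... + f(xₙ)]

x_0 = 0.7500, f(x_0) = 0.562500, coefficient = 1
x_1 = 1.2500, f(x_1) = 1.562500, coefficient = 2
x_2 = 1.7500, f(x_2) = 3.062500, coefficient = 2
x_3 = 2.2500, f(x_3) = 5.062500, coefficient = 2
x_4 = 2.7500, f(x_4) = 7.562500, coefficient = 1

I ≈ (0.500000/2) × 27.500000 = 6.875000
Exact value: 6.791667
Error: 0.083333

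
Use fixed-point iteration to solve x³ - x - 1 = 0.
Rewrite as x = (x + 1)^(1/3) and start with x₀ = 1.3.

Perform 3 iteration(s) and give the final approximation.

Equation: x³ - x - 1 = 0
Fixed-point form: x = (x + 1)^(1/3)
x₀ = 1.3

x_1 = g(1.300000) = 1.320006
x_2 = g(1.320006) = 1.323822
x_3 = g(1.323822) = 1.324548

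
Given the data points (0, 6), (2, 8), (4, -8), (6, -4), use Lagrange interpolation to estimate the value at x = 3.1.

Lagrange interpolation formula:
P(x) = Σ yᵢ × Lᵢ(x)
where Lᵢ(x) = Π_{j≠i} (x - xⱼ)/(xᵢ - xⱼ)

L_0(3.1) = (3.1 - 2)/(0 - 2) × (3.1 - 4)/(0 - 4) × (3.1 - 6)/(0 - 6) = -0.059812
L_1(3.1) = (3.1 - 0)/(2 - 0) × (3.1 - 4)/(2 - 4) × (3.1 - 6)/(2 - 6) = 0.505687
L_2(3.1) = (3.1 - 0)/(4 - 0) × (3.1 - 2)/(4 - 2) × (3.1 - 6)/(4 - 6) = 0.618063
L_3(3.1) = (3.1 - 0)/(6 - 0) × (3.1 - 2)/(6 - 2) × (3.1 - 4)/(6 - 4) = -0.063938

P(3.1) = 6×L_0(3.1) + 8×L_1(3.1) + (-8)×L_2(3.1) + (-4)×L_3(3.1)
P(3.1) = -1.002125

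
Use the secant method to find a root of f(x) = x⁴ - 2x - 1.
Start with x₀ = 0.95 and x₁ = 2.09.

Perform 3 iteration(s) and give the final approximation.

f(x) = x⁴ - 2x - 1
x₀ = 0.95, x₁ = 2.09

Secant formula: x_{n+1} = x_n - f(x_n)(x_n - x_{n-1})/(f(x_n) - f(x_{n-1}))

Iteration 1:
  f(0.950000) = -2.085494
  f(2.090000) = 13.900298
  x_2 = 2.090000 - 13.900298×(2.090000 - 0.950000)/(13.900298 - (-2.085494))
       = 1.098724
Iteration 2:
  f(2.090000) = 13.900298
  f(1.098724) = -1.740131
  x_3 = 1.098724 - (-1.740131)×(1.098724 - 2.090000)/(-1.740131 - 13.900298)
       = 1.209011
Iteration 3:
  f(1.098724) = -1.740131
  f(1.209011) = -1.281430
  x_4 = 1.209011 - (-1.281430)×(1.209011 - 1.098724)/(-1.281430 - (-1.740131))
       = 1.517113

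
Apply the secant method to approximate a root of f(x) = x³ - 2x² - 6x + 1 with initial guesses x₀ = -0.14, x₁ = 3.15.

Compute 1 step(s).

f(x) = x³ - 2x² - 6x + 1
x₀ = -0.14, x₁ = 3.15

Secant formula: x_{n+1} = x_n - f(x_n)(x_n - x_{n-1})/(f(x_n) - f(x_{n-1}))

Iteration 1:
  f(-0.140000) = 1.798056
  f(3.150000) = -6.489125
  x_2 = 3.150000 - (-6.489125)×(3.150000 - (-0.140000))/(-6.489125 - 1.798056)
       = 0.573826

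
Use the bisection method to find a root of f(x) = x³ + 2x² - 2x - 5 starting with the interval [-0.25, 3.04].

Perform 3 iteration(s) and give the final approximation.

f(x) = x³ + 2x² - 2x - 5
Initial interval: [-0.25, 3.04]

Iteration 1:
  c_1 = (-0.250000 + 3.040000)/2 = 1.395000
  f(c_1) = f(1.395000) = -1.183245
  f(a) × f(c) ≥ 0, new interval: [1.395000, 3.040000]
Iteration 2:
  c_2 = (1.395000 + 3.040000)/2 = 2.217500
  f(c_2) = f(2.217500) = 11.303739
  f(a) × f(c) < 0, new interval: [1.395000, 2.217500]
Iteration 3:
  c_3 = (1.395000 + 2.217500)/2 = 1.806250
  f(c_3) = f(1.806250) = 3.805539
  f(a) × f(c) < 0, new interval: [1.395000, 1.806250]

After 3 iteration(s), the approximation is c_3 = 1.806250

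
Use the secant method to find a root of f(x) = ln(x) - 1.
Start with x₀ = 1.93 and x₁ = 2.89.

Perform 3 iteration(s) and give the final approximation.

f(x) = ln(x) - 1
x₀ = 1.93, x₁ = 2.89

Secant formula: x_{n+1} = x_n - f(x_n)(x_n - x_{n-1})/(f(x_n) - f(x_{n-1}))

Iteration 1:
  f(1.930000) = -0.342480
  f(2.890000) = 0.061257
  x_2 = 2.890000 - 0.061257×(2.890000 - 1.930000)/(0.061257 - (-0.342480))
       = 2.744345
Iteration 2:
  f(2.890000) = 0.061257
  f(2.744345) = 0.009542
  x_3 = 2.744345 - 0.009542×(2.744345 - 2.890000)/(0.009542 - 0.061257)
       = 2.717468
Iteration 3:
  f(2.744345) = 0.009542
  f(2.717468) = -0.000299
  x_4 = 2.717468 - (-0.000299)×(2.717468 - 2.744345)/(-0.000299 - 0.009542)
       = 2.718286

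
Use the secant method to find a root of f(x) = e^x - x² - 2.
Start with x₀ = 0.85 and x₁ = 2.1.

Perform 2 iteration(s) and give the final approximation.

f(x) = e^x - x² - 2
x₀ = 0.85, x₁ = 2.1

Secant formula: x_{n+1} = x_n - f(x_n)(x_n - x_{n-1})/(f(x_n) - f(x_{n-1}))

Iteration 1:
  f(0.850000) = -0.382853
  f(2.100000) = 1.756170
  x_2 = 2.100000 - 1.756170×(2.100000 - 0.850000)/(1.756170 - (-0.382853))
       = 1.073731
Iteration 2:
  f(2.100000) = 1.756170
  f(1.073731) = -0.226621
  x_3 = 1.073731 - (-0.226621)×(1.073731 - 2.100000)/(-0.226621 - 1.756170)
       = 1.191028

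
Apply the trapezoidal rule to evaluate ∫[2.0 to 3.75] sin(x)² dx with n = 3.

f(x) = sin(x)²
a = 2.0, b = 3.75, n = 3
h = (b - a)/n = 0.583333

Trapezoidal rule: (h/2)[f(x₀) + 2f(x₁) + 2f(x₂) + ... + f(xₙ)]

x_0 = 2.0000, f(x_0) = 0.826822, coefficient = 1
x_1 = 2.5833, f(x_1) = 0.280593, coefficient = 2
x_2 = 3.1667, f(x_2) = 0.000629, coefficient = 2
x_3 = 3.7500, f(x_3) = 0.326682, coefficient = 1

I ≈ (0.583333/2) × 1.715948 = 0.500485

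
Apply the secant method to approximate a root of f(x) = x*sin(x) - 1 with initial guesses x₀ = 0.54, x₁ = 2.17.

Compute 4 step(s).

f(x) = x*sin(x) - 1
x₀ = 0.54, x₁ = 2.17

Secant formula: x_{n+1} = x_n - f(x_n)(x_n - x_{n-1})/(f(x_n) - f(x_{n-1}))

Iteration 1:
  f(0.540000) = -0.722367
  f(2.170000) = 0.791953
  x_2 = 2.170000 - 0.791953×(2.170000 - 0.540000)/(0.791953 - (-0.722367))
       = 1.317549
Iteration 2:
  f(2.170000) = 0.791953
  f(1.317549) = 0.275524
  x_3 = 1.317549 - 0.275524×(1.317549 - 2.170000)/(0.275524 - 0.791953)
       = 0.862751
Iteration 3:
  f(1.317549) = 0.275524
  f(0.862751) = -0.344624
  x_4 = 0.862751 - (-0.344624)×(0.862751 - 1.317549)/(-0.344624 - 0.275524)
       = 1.115488
Iteration 4:
  f(0.862751) = -0.344624
  f(1.115488) = 0.001848
  x_5 = 1.115488 - 0.001848×(1.115488 - 0.862751)/(0.001848 - (-0.344624))
       = 1.114140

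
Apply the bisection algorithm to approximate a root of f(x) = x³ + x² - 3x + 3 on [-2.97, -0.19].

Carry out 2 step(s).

f(x) = x³ + x² - 3x + 3
Initial interval: [-2.97, -0.19]

Iteration 1:
  c_1 = (-2.970000 + (-0.190000))/2 = -1.580000
  f(c_1) = f(-1.580000) = 6.292088
  f(a) × f(c) < 0, new interval: [-2.970000, -1.580000]
Iteration 2:
  c_2 = (-2.970000 + (-1.580000))/2 = -2.275000
  f(c_2) = f(-2.275000) = 3.226078
  f(a) × f(c) < 0, new interval: [-2.970000, -2.275000]

After 2 iteration(s), the approximation is c_2 = -2.275000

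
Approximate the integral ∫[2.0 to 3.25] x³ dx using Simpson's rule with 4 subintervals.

f(x) = x³
a = 2.0, b = 3.25, n = 4
h = (b - a)/n = 0.312500

Simpson's rule: (h/3)[f(x₀) + 4f(x₁) + 2f(x₂) + ... + f(xₙ)]

x_0 = 2.0000, f(x_0) = 8.000000, coefficient = 1
x_1 = 2.3125, f(x_1) = 12.366455, coefficient = 4
x_2 = 2.6250, f(x_2) = 18.087891, coefficient = 2
x_3 = 2.9375, f(x_3) = 25.347412, coefficient = 4
x_4 = 3.2500, f(x_4) = 34.328125, coefficient = 1

I ≈ (0.312500/3) × 229.359375 = 23.891602
Exact value: 23.891602
Error: 0.000000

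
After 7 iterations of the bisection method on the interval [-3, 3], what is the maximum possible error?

Bisection error bound: |error| ≤ (b-a)/2^n
|error| ≤ (3 - (-3))/2^7 = 6/2^7
|error| ≤ 0.0468750000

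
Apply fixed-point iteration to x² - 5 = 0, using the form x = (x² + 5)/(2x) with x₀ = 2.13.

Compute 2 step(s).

Equation: x² - 5 = 0
Fixed-point form: x = (x² + 5)/(2x)
x₀ = 2.13

x_1 = g(2.130000) = 2.238709
x_2 = g(2.238709) = 2.236070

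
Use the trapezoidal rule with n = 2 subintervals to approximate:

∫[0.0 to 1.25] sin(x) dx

f(x) = sin(x)
a = 0.0, b = 1.25, n = 2
h = (b - a)/n = 0.625000

Trapezoidal rule: (h/2)[f(x₀) + 2f(x₁) + 2f(x₂) + ... + f(xₙ)]

x_0 = 0.0000, f(x_0) = 0.000000, coefficient = 1
x_1 = 0.6250, f(x_1) = 0.585097, coefficient = 2
x_2 = 1.2500, f(x_2) = 0.948985, coefficient = 1

I ≈ (0.625000/2) × 2.119179 = 0.662243
Exact value: 0.684678
Error: 0.022434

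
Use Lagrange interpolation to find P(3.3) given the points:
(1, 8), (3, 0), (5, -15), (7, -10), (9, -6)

Lagrange interpolation formula:
P(x) = Σ yᵢ × Lᵢ(x)
where Lᵢ(x) = Π_{j≠i} (x - xⱼ)/(xᵢ - xⱼ)

L_0(3.3) = (3.3 - 3)/(1 - 3) × (3.3 - 5)/(1 - 5) × (3.3 - 7)/(1 - 7) × (3.3 - 9)/(1 - 9) = -0.028010
L_1(3.3) = (3.3 - 1)/(3 - 1) × (3.3 - 5)/(3 - 5) × (3.3 - 7)/(3 - 7) × (3.3 - 9)/(3 - 9) = 0.858978
L_2(3.3) = (3.3 - 1)/(5 - 1) × (3.3 - 3)/(5 - 3) × (3.3 - 7)/(5 - 7) × (3.3 - 9)/(5 - 9) = 0.227377
L_3(3.3) = (3.3 - 1)/(7 - 1) × (3.3 - 3)/(7 - 3) × (3.3 - 5)/(7 - 5) × (3.3 - 9)/(7 - 9) = -0.069647
L_4(3.3) = (3.3 - 1)/(9 - 1) × (3.3 - 3)/(9 - 3) × (3.3 - 5)/(9 - 5) × (3.3 - 7)/(9 - 7) = 0.011302

P(3.3) = 8×L_0(3.3) + 0×L_1(3.3) + (-15)×L_2(3.3) + (-10)×L_3(3.3) + (-6)×L_4(3.3)
P(3.3) = -3.006075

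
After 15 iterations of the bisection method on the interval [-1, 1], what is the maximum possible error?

Bisection error bound: |error| ≤ (b-a)/2^n
|error| ≤ (1 - (-1))/2^15 = 2/2^15
|error| ≤ 0.0000610352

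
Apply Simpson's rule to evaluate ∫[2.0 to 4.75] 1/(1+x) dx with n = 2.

f(x) = 1/(1+x)
a = 2.0, b = 4.75, n = 2
h = (b - a)/n = 1.375000

Simpson's rule: (h/3)[f(x₀) + 4f(x₁) + 2f(x₂) + ... + f(xₙ)]

x_0 = 2.0000, f(x_0) = 0.333333, coefficient = 1
x_1 = 3.3750, f(x_1) = 0.228571, coefficient = 4
x_2 = 4.7500, f(x_2) = 0.173913, coefficient = 1

I ≈ (1.375000/3) × 1.421532 = 0.651536
Exact value: 0.650588
Error: 0.000948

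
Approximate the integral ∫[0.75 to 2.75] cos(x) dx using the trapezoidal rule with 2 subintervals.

f(x) = cos(x)
a = 0.75, b = 2.75, n = 2
h = (b - a)/n = 1.000000

Trapezoidal rule: (h/2)[f(x₀) + 2f(x₁) + 2f(x₂) + ... + f(xₙ)]

x_0 = 0.7500, f(x_0) = 0.731689, coefficient = 1
x_1 = 1.7500, f(x_1) = -0.178246, coefficient = 2
x_2 = 2.7500, f(x_2) = -0.924302, coefficient = 1

I ≈ (1.000000/2) × -0.549106 = -0.274553
Exact value: -0.299978
Error: 0.025425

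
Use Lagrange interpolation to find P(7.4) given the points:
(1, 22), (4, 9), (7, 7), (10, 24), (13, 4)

Lagrange interpolation formula:
P(x) = Σ yᵢ × Lᵢ(x)
where Lᵢ(x) = Π_{j≠i} (x - xⱼ)/(xᵢ - xⱼ)

L_0(7.4) = (7.4 - 4)/(1 - 4) × (7.4 - 7)/(1 - 7) × (7.4 - 10)/(1 - 10) × (7.4 - 13)/(1 - 13) = 0.010186
L_1(7.4) = (7.4 - 1)/(4 - 1) × (7.4 - 7)/(4 - 7) × (7.4 - 10)/(4 - 10) × (7.4 - 13)/(4 - 13) = -0.076695
L_2(7.4) = (7.4 - 1)/(7 - 1) × (7.4 - 4)/(7 - 4) × (7.4 - 10)/(7 - 10) × (7.4 - 13)/(7 - 13) = 0.977857
L_3(7.4) = (7.4 - 1)/(10 - 1) × (7.4 - 4)/(10 - 4) × (7.4 - 7)/(10 - 7) × (7.4 - 13)/(10 - 13) = 0.100293
L_4(7.4) = (7.4 - 1)/(13 - 1) × (7.4 - 4)/(13 - 4) × (7.4 - 7)/(13 - 7) × (7.4 - 10)/(13 - 10) = -0.011641

P(7.4) = 22×L_0(7.4) + 9×L_1(7.4) + 7×L_2(7.4) + 24×L_3(7.4) + 4×L_4(7.4)
P(7.4) = 8.739305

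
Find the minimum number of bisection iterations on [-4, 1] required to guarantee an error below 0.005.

We need (b-a)/2^n ≤ 0.005
(1 - (-4))/2^n ≤ 0.005
5/2^n ≤ 0.005
2^n ≥ 1000
n ≥ log₂(1000) = 9.97
n ≥ 10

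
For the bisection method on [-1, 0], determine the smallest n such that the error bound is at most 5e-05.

We need (b-a)/2^n ≤ 5e-05
(0 - (-1))/2^n ≤ 5e-05
1/2^n ≤ 5e-05
2^n ≥ 20000
n ≥ log₂(20000) = 14.29
n ≥ 15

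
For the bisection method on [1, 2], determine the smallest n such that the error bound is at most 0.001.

We need (b-a)/2^n ≤ 0.001
(2 - 1)/2^n ≤ 0.001
1/2^n ≤ 0.001
2^n ≥ 1000
n ≥ log₂(1000) = 9.97
n ≥ 10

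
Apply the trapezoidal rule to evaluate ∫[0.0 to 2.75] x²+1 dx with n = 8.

f(x) = x²+1
a = 0.0, b = 2.75, n = 8
h = (b - a)/n = 0.343750

Trapezoidal rule: (h/2)[f(x₀) + 2f(x₁) + 2f(x₂) + ... + f(xₙ)]

x_0 = 0.0000, f(x_0) = 1.000000, coefficient = 1
x_1 = 0.3438, f(x_1) = 1.118164, coefficient = 2
x_2 = 0.6875, f(x_2) = 1.472656, coefficient = 2
x_3 = 1.0312, f(x_3) = 2.063477, coefficient = 2
x_4 = 1.3750, f(x_4) = 2.890625, coefficient = 2
x_5 = 1.7188, f(x_5) = 3.954102, coefficient = 2
x_6 = 2.0625, f(x_6) = 5.253906, coefficient = 2
x_7 = 2.4062, f(x_7) = 6.790039, coefficient = 2
x_8 = 2.7500, f(x_8) = 8.562500, coefficient = 1

I ≈ (0.343750/2) × 56.648438 = 9.736450
Exact value: 9.682292
Error: 0.054159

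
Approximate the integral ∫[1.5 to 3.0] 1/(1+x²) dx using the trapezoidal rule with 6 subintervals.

f(x) = 1/(1+x²)
a = 1.5, b = 3.0, n = 6
h = (b - a)/n = 0.250000

Trapezoidal rule: (h/2)[f(x₀) + 2f(x₁) + 2f(x₂) + ... + f(xₙ)]

x_0 = 1.5000, f(x_0) = 0.307692, coefficient = 1
x_1 = 1.7500, f(x_1) = 0.246154, coefficient = 2
x_2 = 2.0000, f(x_2) = 0.200000, coefficient = 2
x_3 = 2.2500, f(x_3) = 0.164948, coefficient = 2
x_4 = 2.5000, f(x_4) = 0.137931, coefficient = 2
x_5 = 2.7500, f(x_5) = 0.116788, coefficient = 2
x_6 = 3.0000, f(x_6) = 0.100000, coefficient = 1

I ≈ (0.250000/2) × 2.139336 = 0.267417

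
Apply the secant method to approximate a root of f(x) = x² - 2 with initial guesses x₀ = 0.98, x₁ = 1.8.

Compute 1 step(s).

f(x) = x² - 2
x₀ = 0.98, x₁ = 1.8

Secant formula: x_{n+1} = x_n - f(x_n)(x_n - x_{n-1})/(f(x_n) - f(x_{n-1}))

Iteration 1:
  f(0.980000) = -1.039600
  f(1.800000) = 1.240000
  x_2 = 1.800000 - 1.240000×(1.800000 - 0.980000)/(1.240000 - (-1.039600))
       = 1.353957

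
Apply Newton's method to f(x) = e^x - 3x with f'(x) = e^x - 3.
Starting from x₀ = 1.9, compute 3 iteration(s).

f(x) = e^x - 3x
f'(x) = e^x - 3
x₀ = 1.9

Newton-Raphson formula: x_{n+1} = x_n - f(x_n)/f'(x_n)

Iteration 1:
  f(1.900000) = 0.985894
  f'(1.900000) = 3.685894
  x_1 = 1.900000 - 0.985894/3.685894 = 1.632522
Iteration 2:
  f(1.632522) = 0.219198
  f'(1.632522) = 2.116765
  x_2 = 1.632522 - 0.219198/2.116765 = 1.528969
Iteration 3:
  f(1.528969) = 0.026511
  f'(1.528969) = 1.613419
  x_3 = 1.528969 - 0.026511/1.613419 = 1.512537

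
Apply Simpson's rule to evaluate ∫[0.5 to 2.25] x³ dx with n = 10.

f(x) = x³
a = 0.5, b = 2.25, n = 10
h = (b - a)/n = 0.175000

Simpson's rule: (h/3)[f(x₀) + 4f(x₁) + 2f(x₂) + ... + f(xₙ)]

x_0 = 0.5000, f(x_0) = 0.125000, coefficient = 1
x_1 = 0.6750, f(x_1) = 0.307547, coefficient = 4
x_2 = 0.8500, f(x_2) = 0.614125, coefficient = 2
x_3 = 1.0250, f(x_3) = 1.076891, coefficient = 4
x_4 = 1.2000, f(x_4) = 1.728000, coefficient = 2
x_5 = 1.3750, f(x_5) = 2.599609, coefficient = 4
x_6 = 1.5500, f(x_6) = 3.723875, coefficient = 2
x_7 = 1.7250, f(x_7) = 5.132953, coefficient = 4
x_8 = 1.9000, f(x_8) = 6.859000, coefficient = 2
x_9 = 2.0750, f(x_9) = 8.934172, coefficient = 4
x_10 = 2.2500, f(x_10) = 11.390625, coefficient = 1

I ≈ (0.175000/3) × 109.570312 = 6.391602
Exact value: 6.391602
Error: 0.000000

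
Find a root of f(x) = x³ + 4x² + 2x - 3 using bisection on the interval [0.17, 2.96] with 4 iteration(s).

f(x) = x³ + 4x² + 2x - 3
Initial interval: [0.17, 2.96]

Iteration 1:
  c_1 = (0.170000 + 2.960000)/2 = 1.565000
  f(c_1) = f(1.565000) = 13.759937
  f(a) × f(c) < 0, new interval: [0.170000, 1.565000]
Iteration 2:
  c_2 = (0.170000 + 1.565000)/2 = 0.867500
  f(c_2) = f(0.867500) = 2.398068
  f(a) × f(c) < 0, new interval: [0.170000, 0.867500]
Iteration 3:
  c_3 = (0.170000 + 0.867500)/2 = 0.518750
  f(c_3) = f(0.518750) = -0.746497
  f(a) × f(c) ≥ 0, new interval: [0.518750, 0.867500]
Iteration 4:
  c_4 = (0.518750 + 0.867500)/2 = 0.693125
  f(c_4) = f(0.693125) = 0.640932
  f(a) × f(c) < 0, new interval: [0.518750, 0.693125]

After 4 iteration(s), the approximation is c_4 = 0.693125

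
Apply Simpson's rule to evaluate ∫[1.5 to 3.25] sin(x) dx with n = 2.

f(x) = sin(x)
a = 1.5, b = 3.25, n = 2
h = (b - a)/n = 0.875000

Simpson's rule: (h/3)[f(x₀) + 4f(x₁) + 2f(x₂) + ... + f(xₙ)]

x_0 = 1.5000, f(x_0) = 0.997495, coefficient = 1
x_1 = 2.3750, f(x_1) = 0.693685, coefficient = 4
x_2 = 3.2500, f(x_2) = -0.108195, coefficient = 1

I ≈ (0.875000/3) × 3.664040 = 1.068678
Exact value: 1.064867
Error: 0.003811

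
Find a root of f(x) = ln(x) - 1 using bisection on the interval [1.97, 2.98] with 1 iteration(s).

f(x) = ln(x) - 1
Initial interval: [1.97, 2.98]

Iteration 1:
  c_1 = (1.970000 + 2.980000)/2 = 2.475000
  f(c_1) = f(2.475000) = -0.093760
  f(a) × f(c) ≥ 0, new interval: [2.475000, 2.980000]

After 1 iteration(s), the approximation is c_1 = 2.475000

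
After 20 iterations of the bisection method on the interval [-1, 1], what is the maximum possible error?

Bisection error bound: |error| ≤ (b-a)/2^n
|error| ≤ (1 - (-1))/2^20 = 2/2^20
|error| ≤ 0.0000019073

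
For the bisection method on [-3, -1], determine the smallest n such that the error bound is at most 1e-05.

We need (b-a)/2^n ≤ 1e-05
(-1 - (-3))/2^n ≤ 1e-05
2/2^n ≤ 1e-05
2^n ≥ 200000
n ≥ log₂(200000) = 17.61
n ≥ 18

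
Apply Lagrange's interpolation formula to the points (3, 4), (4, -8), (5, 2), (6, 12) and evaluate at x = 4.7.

Lagrange interpolation formula:
P(x) = Σ yᵢ × Lᵢ(x)
where Lᵢ(x) = Π_{j≠i} (x - xⱼ)/(xᵢ - xⱼ)

L_0(4.7) = (4.7 - 4)/(3 - 4) × (4.7 - 5)/(3 - 5) × (4.7 - 6)/(3 - 6) = -0.045500
L_1(4.7) = (4.7 - 3)/(4 - 3) × (4.7 - 5)/(4 - 5) × (4.7 - 6)/(4 - 6) = 0.331500
L_2(4.7) = (4.7 - 3)/(5 - 3) × (4.7 - 4)/(5 - 4) × (4.7 - 6)/(5 - 6) = 0.773500
L_3(4.7) = (4.7 - 3)/(6 - 3) × (4.7 - 4)/(6 - 4) × (4.7 - 5)/(6 - 5) = -0.059500

P(4.7) = 4×L_0(4.7) + (-8)×L_1(4.7) + 2×L_2(4.7) + 12×L_3(4.7)
P(4.7) = -2.001000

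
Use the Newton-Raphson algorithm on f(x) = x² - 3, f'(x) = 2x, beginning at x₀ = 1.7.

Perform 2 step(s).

f(x) = x² - 3
f'(x) = 2x
x₀ = 1.7

Newton-Raphson formula: x_{n+1} = x_n - f(x_n)/f'(x_n)

Iteration 1:
  f(1.700000) = -0.110000
  f'(1.700000) = 3.400000
  x_1 = 1.700000 - (-0.110000)/3.400000 = 1.732353
Iteration 2:
  f(1.732353) = 0.001047
  f'(1.732353) = 3.464706
  x_2 = 1.732353 - 0.001047/3.464706 = 1.732051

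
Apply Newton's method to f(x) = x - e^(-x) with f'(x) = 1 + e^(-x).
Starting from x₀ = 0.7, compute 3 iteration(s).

f(x) = x - e^(-x)
f'(x) = 1 + e^(-x)
x₀ = 0.7

Newton-Raphson formula: x_{n+1} = x_n - f(x_n)/f'(x_n)

Iteration 1:
  f(0.700000) = 0.203415
  f'(0.700000) = 1.496585
  x_1 = 0.700000 - 0.203415/1.496585 = 0.564081
Iteration 2:
  f(0.564081) = -0.004802
  f'(0.564081) = 1.568883
  x_2 = 0.564081 - (-0.004802)/1.568883 = 0.567142
Iteration 3:
  f(0.567142) = -0.000003
  f'(0.567142) = 1.567144
  x_3 = 0.567142 - (-0.000003)/1.567144 = 0.567143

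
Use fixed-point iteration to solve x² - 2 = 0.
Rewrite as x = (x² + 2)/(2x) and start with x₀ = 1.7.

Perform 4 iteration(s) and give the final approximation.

Equation: x² - 2 = 0
Fixed-point form: x = (x² + 2)/(2x)
x₀ = 1.7

x_1 = g(1.700000) = 1.438235
x_2 = g(1.438235) = 1.414414
x_3 = g(1.414414) = 1.414214
x_4 = g(1.414214) = 1.414214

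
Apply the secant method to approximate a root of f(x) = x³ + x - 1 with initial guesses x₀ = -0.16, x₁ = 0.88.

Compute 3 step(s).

f(x) = x³ + x - 1
x₀ = -0.16, x₁ = 0.88

Secant formula: x_{n+1} = x_n - f(x_n)(x_n - x_{n-1})/(f(x_n) - f(x_{n-1}))

Iteration 1:
  f(-0.160000) = -1.164096
  f(0.880000) = 0.561472
  x_2 = 0.880000 - 0.561472×(0.880000 - (-0.160000))/(0.561472 - (-1.164096))
       = 0.541601
Iteration 2:
  f(0.880000) = 0.561472
  f(0.541601) = -0.299531
  x_3 = 0.541601 - (-0.299531)×(0.541601 - 0.880000)/(-0.299531 - 0.561472)
       = 0.659325
Iteration 3:
  f(0.541601) = -0.299531
  f(0.659325) = -0.054060
  x_4 = 0.659325 - (-0.054060)×(0.659325 - 0.541601)/(-0.054060 - (-0.299531))
       = 0.685251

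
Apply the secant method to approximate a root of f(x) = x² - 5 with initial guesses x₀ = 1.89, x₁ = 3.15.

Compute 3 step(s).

f(x) = x² - 5
x₀ = 1.89, x₁ = 3.15

Secant formula: x_{n+1} = x_n - f(x_n)(x_n - x_{n-1})/(f(x_n) - f(x_{n-1}))

Iteration 1:
  f(1.890000) = -1.427900
  f(3.150000) = 4.922500
  x_2 = 3.150000 - 4.922500×(3.150000 - 1.890000)/(4.922500 - (-1.427900))
       = 2.173313
Iteration 2:
  f(3.150000) = 4.922500
  f(2.173313) = -0.276708
  x_3 = 2.173313 - (-0.276708)×(2.173313 - 3.150000)/(-0.276708 - 4.922500)
       = 2.225294
Iteration 3:
  f(2.173313) = -0.276708
  f(2.225294) = -0.048067
  x_4 = 2.225294 - (-0.048067)×(2.225294 - 2.173313)/(-0.048067 - (-0.276708))
       = 2.236222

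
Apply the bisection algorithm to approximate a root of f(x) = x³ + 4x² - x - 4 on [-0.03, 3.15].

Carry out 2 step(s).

f(x) = x³ + 4x² - x - 4
Initial interval: [-0.03, 3.15]

Iteration 1:
  c_1 = (-0.030000 + 3.150000)/2 = 1.560000
  f(c_1) = f(1.560000) = 7.970816
  f(a) × f(c) < 0, new interval: [-0.030000, 1.560000]
Iteration 2:
  c_2 = (-0.030000 + 1.560000)/2 = 0.765000
  f(c_2) = f(0.765000) = -1.976403
  f(a) × f(c) ≥ 0, new interval: [0.765000, 1.560000]

After 2 iteration(s), the approximation is c_2 = 0.765000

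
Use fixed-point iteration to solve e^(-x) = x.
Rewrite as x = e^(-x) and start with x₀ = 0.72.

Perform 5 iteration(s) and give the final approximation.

Equation: e^(-x) = x
Fixed-point form: x = e^(-x)
x₀ = 0.72

x_1 = g(0.720000) = 0.486752
x_2 = g(0.486752) = 0.614619
x_3 = g(0.614619) = 0.540847
x_4 = g(0.540847) = 0.582255
x_5 = g(0.582255) = 0.558637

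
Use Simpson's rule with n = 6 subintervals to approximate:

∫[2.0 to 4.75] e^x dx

f(x) = e^x
a = 2.0, b = 4.75, n = 6
h = (b - a)/n = 0.458333

Simpson's rule: (h/3)[f(x₀) + 4f(x₁) + 2f(x₂) + ... + f(xₙ)]

x_0 = 2.0000, f(x_0) = 7.389056, coefficient = 1
x_1 = 2.4583, f(x_1) = 11.685320, coefficient = 4
x_2 = 2.9167, f(x_2) = 18.479586, coefficient = 2
x_3 = 3.3750, f(x_3) = 29.224284, coefficient = 4
x_4 = 3.8333, f(x_4) = 46.216336, coefficient = 2
x_5 = 4.2917, f(x_5) = 73.088181, coefficient = 4
x_6 = 4.7500, f(x_6) = 115.584285, coefficient = 1

I ≈ (0.458333/3) × 708.356322 = 108.221105
Exact value: 108.195228
Error: 0.025876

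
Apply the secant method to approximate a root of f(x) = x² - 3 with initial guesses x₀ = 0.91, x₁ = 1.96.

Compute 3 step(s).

f(x) = x² - 3
x₀ = 0.91, x₁ = 1.96

Secant formula: x_{n+1} = x_n - f(x_n)(x_n - x_{n-1})/(f(x_n) - f(x_{n-1}))

Iteration 1:
  f(0.910000) = -2.171900
  f(1.960000) = 0.841600
  x_2 = 1.960000 - 0.841600×(1.960000 - 0.910000)/(0.841600 - (-2.171900))
       = 1.666760
Iteration 2:
  f(1.960000) = 0.841600
  f(1.666760) = -0.221912
  x_3 = 1.666760 - (-0.221912)×(1.666760 - 1.960000)/(-0.221912 - 0.841600)
       = 1.727947
Iteration 3:
  f(1.666760) = -0.221912
  f(1.727947) = -0.014199
  x_4 = 1.727947 - (-0.014199)×(1.727947 - 1.666760)/(-0.014199 - (-0.221912))
       = 1.732130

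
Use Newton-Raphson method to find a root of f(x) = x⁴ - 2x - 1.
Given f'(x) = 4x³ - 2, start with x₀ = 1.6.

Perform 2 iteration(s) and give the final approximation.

f(x) = x⁴ - 2x - 1
f'(x) = 4x³ - 2
x₀ = 1.6

Newton-Raphson formula: x_{n+1} = x_n - f(x_n)/f'(x_n)

Iteration 1:
  f(1.600000) = 2.353600
  f'(1.600000) = 14.384000
  x_1 = 1.600000 - 2.353600/14.384000 = 1.436374
Iteration 2:
  f(1.436374) = 0.383921
  f'(1.436374) = 9.853930
  x_2 = 1.436374 - 0.383921/9.853930 = 1.397413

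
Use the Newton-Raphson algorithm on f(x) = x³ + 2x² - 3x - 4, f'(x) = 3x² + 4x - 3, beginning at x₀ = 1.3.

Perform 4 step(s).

f(x) = x³ + 2x² - 3x - 4
f'(x) = 3x² + 4x - 3
x₀ = 1.3

Newton-Raphson formula: x_{n+1} = x_n - f(x_n)/f'(x_n)

Iteration 1:
  f(1.300000) = -2.323000
  f'(1.300000) = 7.270000
  x_1 = 1.300000 - (-2.323000)/7.270000 = 1.619532
Iteration 2:
  f(1.619532) = 0.635020
  f'(1.619532) = 11.346784
  x_2 = 1.619532 - 0.635020/11.346784 = 1.563568
Iteration 3:
  f(1.563568) = 0.021306
  f'(1.563568) = 10.588501
  x_3 = 1.563568 - 0.021306/10.588501 = 1.561555
Iteration 4:
  f(1.561555) = 0.000027
  f'(1.561555) = 10.561587
  x_4 = 1.561555 - 0.000027/10.561587 = 1.561553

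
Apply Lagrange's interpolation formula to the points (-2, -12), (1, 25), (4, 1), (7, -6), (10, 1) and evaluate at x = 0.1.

Lagrange interpolation formula:
P(x) = Σ yᵢ × Lᵢ(x)
where Lᵢ(x) = Π_{j≠i} (x - xⱼ)/(xᵢ - xⱼ)

L_0(0.1) = (0.1 - 1)/(-2 - 1) × (0.1 - 4)/(-2 - 4) × (0.1 - 7)/(-2 - 7) × (0.1 - 10)/(-2 - 10) = 0.123338
L_1(0.1) = (0.1 - (-2))/(1 - (-2)) × (0.1 - 4)/(1 - 4) × (0.1 - 7)/(1 - 7) × (0.1 - 10)/(1 - 10) = 1.151150
L_2(0.1) = (0.1 - (-2))/(4 - (-2)) × (0.1 - 1)/(4 - 1) × (0.1 - 7)/(4 - 7) × (0.1 - 10)/(4 - 10) = -0.398475
L_3(0.1) = (0.1 - (-2))/(7 - (-2)) × (0.1 - 1)/(7 - 1) × (0.1 - 4)/(7 - 4) × (0.1 - 10)/(7 - 10) = 0.150150
L_4(0.1) = (0.1 - (-2))/(10 - (-2)) × (0.1 - 1)/(10 - 1) × (0.1 - 4)/(10 - 4) × (0.1 - 7)/(10 - 7) = -0.026163

P(0.1) = (-12)×L_0(0.1) + 25×L_1(0.1) + 1×L_2(0.1) + (-6)×L_3(0.1) + 1×L_4(0.1)
P(0.1) = 25.973163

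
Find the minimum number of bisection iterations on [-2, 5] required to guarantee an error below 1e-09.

We need (b-a)/2^n ≤ 1e-09
(5 - (-2))/2^n ≤ 1e-09
7/2^n ≤ 1e-09
2^n ≥ 7000000000
n ≥ log₂(7000000000) = 32.70
n ≥ 33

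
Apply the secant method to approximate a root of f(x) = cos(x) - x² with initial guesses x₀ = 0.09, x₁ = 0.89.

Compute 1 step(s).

f(x) = cos(x) - x²
x₀ = 0.09, x₁ = 0.89

Secant formula: x_{n+1} = x_n - f(x_n)(x_n - x_{n-1})/(f(x_n) - f(x_{n-1}))

Iteration 1:
  f(0.090000) = 0.987853
  f(0.890000) = -0.162688
  x_2 = 0.890000 - (-0.162688)×(0.890000 - 0.090000)/(-0.162688 - 0.987853)
       = 0.776879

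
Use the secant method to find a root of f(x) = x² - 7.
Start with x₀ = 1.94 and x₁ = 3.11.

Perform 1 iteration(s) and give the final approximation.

f(x) = x² - 7
x₀ = 1.94, x₁ = 3.11

Secant formula: x_{n+1} = x_n - f(x_n)(x_n - x_{n-1})/(f(x_n) - f(x_{n-1}))

Iteration 1:
  f(1.940000) = -3.236400
  f(3.110000) = 2.672100
  x_2 = 3.110000 - 2.672100×(3.110000 - 1.940000)/(2.672100 - (-3.236400))
       = 2.580871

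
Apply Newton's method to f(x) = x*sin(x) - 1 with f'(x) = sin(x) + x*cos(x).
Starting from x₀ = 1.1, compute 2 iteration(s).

f(x) = x*sin(x) - 1
f'(x) = sin(x) + x*cos(x)
x₀ = 1.1

Newton-Raphson formula: x_{n+1} = x_n - f(x_n)/f'(x_n)

Iteration 1:
  f(1.100000) = -0.019672
  f'(1.100000) = 1.390163
  x_1 = 1.100000 - (-0.019672)/1.390163 = 1.114151
Iteration 2:
  f(1.114151) = -0.000009
  f'(1.114151) = 1.388810
  x_2 = 1.114151 - (-0.000009)/1.388810 = 1.114157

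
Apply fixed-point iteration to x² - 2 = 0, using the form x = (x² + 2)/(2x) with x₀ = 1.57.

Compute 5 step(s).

Equation: x² - 2 = 0
Fixed-point form: x = (x² + 2)/(2x)
x₀ = 1.57

x_1 = g(1.570000) = 1.421943
x_2 = g(1.421943) = 1.414235
x_3 = g(1.414235) = 1.414214
x_4 = g(1.414214) = 1.414214
x_5 = g(1.414214) = 1.414214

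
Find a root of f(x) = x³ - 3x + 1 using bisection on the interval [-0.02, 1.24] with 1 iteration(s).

f(x) = x³ - 3x + 1
Initial interval: [-0.02, 1.24]

Iteration 1:
  c_1 = (-0.020000 + 1.240000)/2 = 0.610000
  f(c_1) = f(0.610000) = -0.603019
  f(a) × f(c) < 0, new interval: [-0.020000, 0.610000]

After 1 iteration(s), the approximation is c_1 = 0.610000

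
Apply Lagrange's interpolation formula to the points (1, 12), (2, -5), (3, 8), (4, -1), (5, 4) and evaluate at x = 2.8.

Lagrange interpolation formula:
P(x) = Σ yᵢ × Lᵢ(x)
where Lᵢ(x) = Π_{j≠i} (x - xⱼ)/(xᵢ - xⱼ)

L_0(2.8) = (2.8 - 2)/(1 - 2) × (2.8 - 3)/(1 - 3) × (2.8 - 4)/(1 - 4) × (2.8 - 5)/(1 - 5) = -0.017600
L_1(2.8) = (2.8 - 1)/(2 - 1) × (2.8 - 3)/(2 - 3) × (2.8 - 4)/(2 - 4) × (2.8 - 5)/(2 - 5) = 0.158400
L_2(2.8) = (2.8 - 1)/(3 - 1) × (2.8 - 2)/(3 - 2) × (2.8 - 4)/(3 - 4) × (2.8 - 5)/(3 - 5) = 0.950400
L_3(2.8) = (2.8 - 1)/(4 - 1) × (2.8 - 2)/(4 - 2) × (2.8 - 3)/(4 - 3) × (2.8 - 5)/(4 - 5) = -0.105600
L_4(2.8) = (2.8 - 1)/(5 - 1) × (2.8 - 2)/(5 - 2) × (2.8 - 3)/(5 - 3) × (2.8 - 4)/(5 - 4) = 0.014400

P(2.8) = 12×L_0(2.8) + (-5)×L_1(2.8) + 8×L_2(2.8) + (-1)×L_3(2.8) + 4×L_4(2.8)
P(2.8) = 6.763200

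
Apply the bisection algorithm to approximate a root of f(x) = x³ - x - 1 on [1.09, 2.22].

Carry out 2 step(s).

f(x) = x³ - x - 1
Initial interval: [1.09, 2.22]

Iteration 1:
  c_1 = (1.090000 + 2.220000)/2 = 1.655000
  f(c_1) = f(1.655000) = 1.878086
  f(a) × f(c) < 0, new interval: [1.090000, 1.655000]
Iteration 2:
  c_2 = (1.090000 + 1.655000)/2 = 1.372500
  f(c_2) = f(1.372500) = 0.212955
  f(a) × f(c) < 0, new interval: [1.090000, 1.372500]

After 2 iteration(s), the approximation is c_2 = 1.372500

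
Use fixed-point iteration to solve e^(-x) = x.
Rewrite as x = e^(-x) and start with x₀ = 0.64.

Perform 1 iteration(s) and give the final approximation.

Equation: e^(-x) = x
Fixed-point form: x = e^(-x)
x₀ = 0.64

x_1 = g(0.640000) = 0.527292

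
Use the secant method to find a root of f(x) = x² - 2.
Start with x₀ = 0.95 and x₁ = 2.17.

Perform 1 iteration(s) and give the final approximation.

f(x) = x² - 2
x₀ = 0.95, x₁ = 2.17

Secant formula: x_{n+1} = x_n - f(x_n)(x_n - x_{n-1})/(f(x_n) - f(x_{n-1}))

Iteration 1:
  f(0.950000) = -1.097500
  f(2.170000) = 2.708900
  x_2 = 2.170000 - 2.708900×(2.170000 - 0.950000)/(2.708900 - (-1.097500))
       = 1.301763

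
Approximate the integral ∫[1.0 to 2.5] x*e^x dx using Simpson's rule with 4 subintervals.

f(x) = x*e^x
a = 1.0, b = 2.5, n = 4
h = (b - a)/n = 0.375000

Simpson's rule: (h/3)[f(x₀) + 4f(x₁) + 2f(x₂) + ... + f(xₙ)]

x_0 = 1.0000, f(x_0) = 2.718282, coefficient = 1
x_1 = 1.3750, f(x_1) = 5.438230, coefficient = 4
x_2 = 1.7500, f(x_2) = 10.070555, coefficient = 2
x_3 = 2.1250, f(x_3) = 17.792407, coefficient = 4
x_4 = 2.5000, f(x_4) = 30.456235, coefficient = 1

I ≈ (0.375000/3) × 146.238177 = 18.279772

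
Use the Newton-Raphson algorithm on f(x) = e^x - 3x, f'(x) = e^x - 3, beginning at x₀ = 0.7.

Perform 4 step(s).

f(x) = e^x - 3x
f'(x) = e^x - 3
x₀ = 0.7

Newton-Raphson formula: x_{n+1} = x_n - f(x_n)/f'(x_n)

Iteration 1:
  f(0.700000) = -0.086247
  f'(0.700000) = -0.986247
  x_1 = 0.700000 - (-0.086247)/(-0.986247) = 0.612550
Iteration 2:
  f(0.612550) = 0.007480
  f'(0.612550) = -1.154869
  x_2 = 0.612550 - 0.007480/(-1.154869) = 0.619027
Iteration 3:
  f(0.619027) = 0.000039
  f'(0.619027) = -1.142879
  x_3 = 0.619027 - 0.000039/(-1.142879) = 0.619061
Iteration 4:
  f(0.619061) = 0.000000
  f'(0.619061) = -1.142816
  x_4 = 0.619061 - 0.000000/(-1.142816) = 0.619061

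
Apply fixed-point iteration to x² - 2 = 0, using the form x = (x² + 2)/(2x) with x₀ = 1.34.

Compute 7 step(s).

Equation: x² - 2 = 0
Fixed-point form: x = (x² + 2)/(2x)
x₀ = 1.34

x_1 = g(1.340000) = 1.416269
x_2 = g(1.416269) = 1.414215
x_3 = g(1.414215) = 1.414214
x_4 = g(1.414214) = 1.414214
x_5 = g(1.414214) = 1.414214
x_6 = g(1.414214) = 1.414214
x_7 = g(1.414214) = 1.414214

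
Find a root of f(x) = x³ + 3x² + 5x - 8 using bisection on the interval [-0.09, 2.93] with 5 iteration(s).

f(x) = x³ + 3x² + 5x - 8
Initial interval: [-0.09, 2.93]

Iteration 1:
  c_1 = (-0.090000 + 2.930000)/2 = 1.420000
  f(c_1) = f(1.420000) = 8.012488
  f(a) × f(c) < 0, new interval: [-0.090000, 1.420000]
Iteration 2:
  c_2 = (-0.090000 + 1.420000)/2 = 0.665000
  f(c_2) = f(0.665000) = -3.054245
  f(a) × f(c) ≥ 0, new interval: [0.665000, 1.420000]
Iteration 3:
  c_3 = (0.665000 + 1.420000)/2 = 1.042500
  f(c_3) = f(1.042500) = 1.605914
  f(a) × f(c) < 0, new interval: [0.665000, 1.042500]
Iteration 4:
  c_4 = (0.665000 + 1.042500)/2 = 0.853750
  f(c_4) = f(0.853750) = -0.922294
  f(a) × f(c) ≥ 0, new interval: [0.853750, 1.042500]
Iteration 5:
  c_5 = (0.853750 + 1.042500)/2 = 0.948125
  f(c_5) = f(0.948125) = 0.289756
  f(a) × f(c) < 0, new interval: [0.853750, 0.948125]

After 5 iteration(s), the approximation is c_5 = 0.948125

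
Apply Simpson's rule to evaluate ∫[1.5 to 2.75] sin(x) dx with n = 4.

f(x) = sin(x)
a = 1.5, b = 2.75, n = 4
h = (b - a)/n = 0.312500

Simpson's rule: (h/3)[f(x₀) + 4f(x₁) + 2f(x₂) + ... + f(xₙ)]

x_0 = 1.5000, f(x_0) = 0.997495, coefficient = 1
x_1 = 1.8125, f(x_1) = 0.970932, coefficient = 4
x_2 = 2.1250, f(x_2) = 0.850320, coefficient = 2
x_3 = 2.4375, f(x_3) = 0.647343, coefficient = 4
x_4 = 2.7500, f(x_4) = 0.381661, coefficient = 1

I ≈ (0.312500/3) × 9.552892 = 0.995093
Exact value: 0.995040
Error: 0.000053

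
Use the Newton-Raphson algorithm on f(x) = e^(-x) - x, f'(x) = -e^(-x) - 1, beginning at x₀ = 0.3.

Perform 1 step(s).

f(x) = e^(-x) - x
f'(x) = -e^(-x) - 1
x₀ = 0.3

Newton-Raphson formula: x_{n+1} = x_n - f(x_n)/f'(x_n)

Iteration 1:
  f(0.300000) = 0.440818
  f'(0.300000) = -1.740818
  x_1 = 0.300000 - 0.440818/(-1.740818) = 0.553225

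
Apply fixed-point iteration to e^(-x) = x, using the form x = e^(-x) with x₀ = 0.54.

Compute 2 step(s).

Equation: e^(-x) = x
Fixed-point form: x = e^(-x)
x₀ = 0.54

x_1 = g(0.540000) = 0.582748
x_2 = g(0.582748) = 0.558362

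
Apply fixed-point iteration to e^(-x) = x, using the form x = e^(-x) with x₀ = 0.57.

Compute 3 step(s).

Equation: e^(-x) = x
Fixed-point form: x = e^(-x)
x₀ = 0.57

x_1 = g(0.570000) = 0.565525
x_2 = g(0.565525) = 0.568062
x_3 = g(0.568062) = 0.566623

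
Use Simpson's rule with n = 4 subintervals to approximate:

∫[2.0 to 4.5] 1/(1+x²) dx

f(x) = 1/(1+x²)
a = 2.0, b = 4.5, n = 4
h = (b - a)/n = 0.625000

Simpson's rule: (h/3)[f(x₀) + 4f(x₁) + 2f(x₂) + ... + f(xₙ)]

x_0 = 2.0000, f(x_0) = 0.200000, coefficient = 1
x_1 = 2.6250, f(x_1) = 0.126733, coefficient = 4
x_2 = 3.2500, f(x_2) = 0.086486, coefficient = 2
x_3 = 3.8750, f(x_3) = 0.062439, coefficient = 4
x_4 = 4.5000, f(x_4) = 0.047059, coefficient = 1

I ≈ (0.625000/3) × 1.176719 = 0.245150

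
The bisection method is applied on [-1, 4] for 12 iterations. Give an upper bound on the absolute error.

Bisection error bound: |error| ≤ (b-a)/2^n
|error| ≤ (4 - (-1))/2^12 = 5/2^12
|error| ≤ 0.0012207031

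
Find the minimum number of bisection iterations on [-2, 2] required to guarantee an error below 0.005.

We need (b-a)/2^n ≤ 0.005
(2 - (-2))/2^n ≤ 0.005
4/2^n ≤ 0.005
2^n ≥ 800
n ≥ log₂(800) = 9.64
n ≥ 10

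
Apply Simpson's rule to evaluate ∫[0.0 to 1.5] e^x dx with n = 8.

f(x) = e^x
a = 0.0, b = 1.5, n = 8
h = (b - a)/n = 0.187500

Simpson's rule: (h/3)[f(x₀) + 4f(x₁) + 2f(x₂) + ... + f(xₙ)]

x_0 = 0.0000, f(x_0) = 1.000000, coefficient = 1
x_1 = 0.1875, f(x_1) = 1.206230, coefficient = 4
x_2 = 0.3750, f(x_2) = 1.454991, coefficient = 2
x_3 = 0.5625, f(x_3) = 1.755055, coefficient = 4
x_4 = 0.7500, f(x_4) = 2.117000, coefficient = 2
x_5 = 0.9375, f(x_5) = 2.553589, coefficient = 4
x_6 = 1.1250, f(x_6) = 3.080217, coefficient = 2
x_7 = 1.3125, f(x_7) = 3.715451, coefficient = 4
x_8 = 1.5000, f(x_8) = 4.481689, coefficient = 1

I ≈ (0.187500/3) × 55.707406 = 3.481713
Exact value: 3.481689
Error: 0.000024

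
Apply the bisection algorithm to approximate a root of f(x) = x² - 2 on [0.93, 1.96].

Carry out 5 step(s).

f(x) = x² - 2
Initial interval: [0.93, 1.96]

Iteration 1:
  c_1 = (0.930000 + 1.960000)/2 = 1.445000
  f(c_1) = f(1.445000) = 0.088025
  f(a) × f(c) < 0, new interval: [0.930000, 1.445000]
Iteration 2:
  c_2 = (0.930000 + 1.445000)/2 = 1.187500
  f(c_2) = f(1.187500) = -0.589844
  f(a) × f(c) ≥ 0, new interval: [1.187500, 1.445000]
Iteration 3:
  c_3 = (1.187500 + 1.445000)/2 = 1.316250
  f(c_3) = f(1.316250) = -0.267486
  f(a) × f(c) ≥ 0, new interval: [1.316250, 1.445000]
Iteration 4:
  c_4 = (1.316250 + 1.445000)/2 = 1.380625
  f(c_4) = f(1.380625) = -0.093875
  f(a) × f(c) ≥ 0, new interval: [1.380625, 1.445000]
Iteration 5:
  c_5 = (1.380625 + 1.445000)/2 = 1.412813
  f(c_5) = f(1.412813) = -0.003961
  f(a) × f(c) ≥ 0, new interval: [1.412813, 1.445000]

After 5 iteration(s), the approximation is c_5 = 1.412813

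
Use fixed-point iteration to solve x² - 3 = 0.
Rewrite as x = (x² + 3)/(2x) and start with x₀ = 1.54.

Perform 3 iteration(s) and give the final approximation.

Equation: x² - 3 = 0
Fixed-point form: x = (x² + 3)/(2x)
x₀ = 1.54

x_1 = g(1.540000) = 1.744026
x_2 = g(1.744026) = 1.732092
x_3 = g(1.732092) = 1.732051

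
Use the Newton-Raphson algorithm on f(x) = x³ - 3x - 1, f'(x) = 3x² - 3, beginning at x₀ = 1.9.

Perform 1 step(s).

f(x) = x³ - 3x - 1
f'(x) = 3x² - 3
x₀ = 1.9

Newton-Raphson formula: x_{n+1} = x_n - f(x_n)/f'(x_n)

Iteration 1:
  f(1.900000) = 0.159000
  f'(1.900000) = 7.830000
  x_1 = 1.900000 - 0.159000/7.830000 = 1.879693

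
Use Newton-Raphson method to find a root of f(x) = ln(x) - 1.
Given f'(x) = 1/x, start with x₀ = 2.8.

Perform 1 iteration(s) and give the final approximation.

f(x) = ln(x) - 1
f'(x) = 1/x
x₀ = 2.8

Newton-Raphson formula: x_{n+1} = x_n - f(x_n)/f'(x_n)

Iteration 1:
  f(2.800000) = 0.029619
  f'(2.800000) = 0.357143
  x_1 = 2.800000 - 0.029619/0.357143 = 2.717066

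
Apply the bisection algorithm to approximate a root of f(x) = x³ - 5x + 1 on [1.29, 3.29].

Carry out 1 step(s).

f(x) = x³ - 5x + 1
Initial interval: [1.29, 3.29]

Iteration 1:
  c_1 = (1.290000 + 3.290000)/2 = 2.290000
  f(c_1) = f(2.290000) = 1.558989
  f(a) × f(c) < 0, new interval: [1.290000, 2.290000]

After 1 iteration(s), the approximation is c_1 = 2.290000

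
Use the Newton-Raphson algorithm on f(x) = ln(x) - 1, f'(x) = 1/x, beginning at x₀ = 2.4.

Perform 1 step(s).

f(x) = ln(x) - 1
f'(x) = 1/x
x₀ = 2.4

Newton-Raphson formula: x_{n+1} = x_n - f(x_n)/f'(x_n)

Iteration 1:
  f(2.400000) = -0.124531
  f'(2.400000) = 0.416667
  x_1 = 2.400000 - (-0.124531)/0.416667 = 2.698875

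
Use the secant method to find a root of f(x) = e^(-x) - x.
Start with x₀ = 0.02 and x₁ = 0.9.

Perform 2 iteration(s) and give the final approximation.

f(x) = e^(-x) - x
x₀ = 0.02, x₁ = 0.9

Secant formula: x_{n+1} = x_n - f(x_n)(x_n - x_{n-1})/(f(x_n) - f(x_{n-1}))

Iteration 1:
  f(0.020000) = 0.960199
  f(0.900000) = -0.493430
  x_2 = 0.900000 - (-0.493430)×(0.900000 - 0.020000)/(-0.493430 - 0.960199)
       = 0.601286
Iteration 2:
  f(0.900000) = -0.493430
  f(0.601286) = -0.053180
  x_3 = 0.601286 - (-0.053180)×(0.601286 - 0.900000)/(-0.053180 - (-0.493430))
       = 0.565203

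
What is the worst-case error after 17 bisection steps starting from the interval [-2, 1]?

Bisection error bound: |error| ≤ (b-a)/2^n
|error| ≤ (1 - (-2))/2^17 = 3/2^17
|error| ≤ 0.0000228882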